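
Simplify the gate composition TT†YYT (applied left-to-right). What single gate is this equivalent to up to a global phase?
T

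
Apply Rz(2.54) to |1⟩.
(0.2963 + 0.9551i)|1⟩

Rz(2.54) = [[e^(−iθ/2), 0], [0, e^(iθ/2)]] with e^(±iθ/2) = cos(θ/2) ± i·sin(θ/2); θ = 2.54, cos(θ/2) ≈ 0.296281, sin(θ/2) ≈ 0.955101.
With a = amp(|0⟩) = 0 and b = amp(|1⟩) = 1:
new amp(|0⟩) = (0.296281 - 0.955101i)·a = 0
new amp(|1⟩) = (0.296281 + 0.955101i)·b = (0.2963 + 0.9551i)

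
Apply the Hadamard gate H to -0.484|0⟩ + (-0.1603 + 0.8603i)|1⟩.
(-0.4556 + 0.6083i)|0⟩ + (-0.2289 - 0.6083i)|1⟩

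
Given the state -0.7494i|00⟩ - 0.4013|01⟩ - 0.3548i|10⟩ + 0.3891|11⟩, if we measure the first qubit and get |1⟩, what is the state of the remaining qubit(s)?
-0.6738i|0⟩ + 0.7389|1⟩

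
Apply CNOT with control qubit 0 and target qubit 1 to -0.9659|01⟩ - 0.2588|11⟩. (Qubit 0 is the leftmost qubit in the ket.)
-0.9659|01⟩ - 0.2588|10⟩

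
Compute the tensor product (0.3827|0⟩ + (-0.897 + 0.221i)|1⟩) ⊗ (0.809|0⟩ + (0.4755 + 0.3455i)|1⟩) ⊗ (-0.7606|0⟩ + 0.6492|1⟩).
-0.2355|000⟩ + 0.201|001⟩ + (-0.1384 - 0.1006i)|010⟩ + (0.1181 + 0.08584i)|011⟩ + (0.5519 - 0.136i)|100⟩ + (-0.4711 + 0.1161i)|101⟩ + (0.3825 + 0.1558i)|110⟩ + (-0.3265 - 0.133i)|111⟩

amp(|b₁b₂…⟩) = product of the factor amplitudes for bits b₁, b₂, …; only kets whose every factor amplitude is nonzero survive.
|000⟩: (0.3827)(0.809)(-0.7606) = -0.2355
|001⟩: (0.3827)(0.809)(0.6492) = 0.201
|010⟩: (0.3827)(0.4755 + 0.3455i)(-0.7606) = (-0.1384 - 0.1006i)
|011⟩: (0.3827)(0.4755 + 0.3455i)(0.6492) = (0.1181 + 0.08584i)
|100⟩: (-0.897 + 0.221i)(0.809)(-0.7606) = (0.5519 - 0.136i)
|101⟩: (-0.897 + 0.221i)(0.809)(0.6492) = (-0.4711 + 0.1161i)
|110⟩: (-0.897 + 0.221i)(0.4755 + 0.3455i)(-0.7606) = (0.3825 + 0.1558i)
|111⟩: (-0.897 + 0.221i)(0.4755 + 0.3455i)(0.6492) = (-0.3265 - 0.133i)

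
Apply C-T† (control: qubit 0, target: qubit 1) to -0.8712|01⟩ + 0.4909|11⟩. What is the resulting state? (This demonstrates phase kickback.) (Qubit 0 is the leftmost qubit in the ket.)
-0.8712|01⟩ + (0.3471 - 0.3471i)|11⟩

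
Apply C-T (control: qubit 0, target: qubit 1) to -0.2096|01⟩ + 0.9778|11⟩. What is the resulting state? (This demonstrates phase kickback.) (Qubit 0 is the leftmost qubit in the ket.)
-0.2096|01⟩ + (0.6914 + 0.6914i)|11⟩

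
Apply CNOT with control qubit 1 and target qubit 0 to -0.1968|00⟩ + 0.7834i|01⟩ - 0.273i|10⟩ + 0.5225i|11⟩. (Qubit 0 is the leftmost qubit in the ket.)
-0.1968|00⟩ + 0.5225i|01⟩ - 0.273i|10⟩ + 0.7834i|11⟩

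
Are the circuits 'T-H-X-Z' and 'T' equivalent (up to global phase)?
No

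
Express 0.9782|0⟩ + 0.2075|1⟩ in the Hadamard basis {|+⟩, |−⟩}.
0.8384|+⟩ + 0.545|−⟩

With |ψ⟩ = α|0⟩ + β|1⟩, the Hadamard-basis coefficients are ⟨+|ψ⟩ = (α + β)/√2 and ⟨−|ψ⟩ = (α − β)/√2.
Here α = 0.9782, β = 0.2075: (α + β)/√2 = 0.8384, (α − β)/√2 = 0.545.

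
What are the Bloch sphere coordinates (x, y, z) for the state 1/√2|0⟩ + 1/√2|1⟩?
(1, 0, 0)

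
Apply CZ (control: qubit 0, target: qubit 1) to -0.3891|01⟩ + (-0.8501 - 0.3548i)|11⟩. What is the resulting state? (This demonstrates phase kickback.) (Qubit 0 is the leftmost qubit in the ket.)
-0.3891|01⟩ + (0.8501 + 0.3548i)|11⟩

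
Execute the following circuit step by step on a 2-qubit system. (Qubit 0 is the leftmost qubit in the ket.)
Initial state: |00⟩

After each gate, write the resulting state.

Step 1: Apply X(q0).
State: |10⟩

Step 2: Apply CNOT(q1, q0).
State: |10⟩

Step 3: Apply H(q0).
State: 1/√2|00⟩ - 1/√2|10⟩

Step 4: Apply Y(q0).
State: (1/√2)i|00⟩ + (1/√2)i|10⟩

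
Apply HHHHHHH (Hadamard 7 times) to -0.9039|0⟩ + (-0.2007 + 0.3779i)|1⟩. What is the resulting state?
(-0.7811 + 0.2672i)|0⟩ + (-0.4972 - 0.2672i)|1⟩

H² = I, so H^7 = H: a single Hadamard. With (a, b) = (-0.9039, (-0.2007 + 0.3779i)), H gives ((a + b)/√2, (a − b)/√2) = ((-0.7811 + 0.2672i), (-0.4972 - 0.2672i)).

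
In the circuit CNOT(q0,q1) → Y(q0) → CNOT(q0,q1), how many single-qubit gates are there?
1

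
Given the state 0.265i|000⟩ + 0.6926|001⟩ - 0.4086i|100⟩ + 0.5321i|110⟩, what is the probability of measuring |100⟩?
0.167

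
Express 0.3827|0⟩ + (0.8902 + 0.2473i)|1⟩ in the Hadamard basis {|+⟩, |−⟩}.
(0.9001 + 0.1749i)|+⟩ + (-0.3589 - 0.1749i)|−⟩

With |ψ⟩ = α|0⟩ + β|1⟩, the Hadamard-basis coefficients are ⟨+|ψ⟩ = (α + β)/√2 and ⟨−|ψ⟩ = (α − β)/√2.
Here α = 0.3827, β = (0.8902 + 0.2473i): (α + β)/√2 = (0.9001 + 0.1749i), (α − β)/√2 = (-0.3589 - 0.1749i).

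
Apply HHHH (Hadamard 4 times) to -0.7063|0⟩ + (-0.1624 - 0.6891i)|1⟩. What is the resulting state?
-0.7063|0⟩ + (-0.1624 - 0.6891i)|1⟩

H² = I, so an even number of Hadamards cancels: H^4 = I and the state is unchanged.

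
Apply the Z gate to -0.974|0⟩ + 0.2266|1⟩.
-0.974|0⟩ - 0.2266|1⟩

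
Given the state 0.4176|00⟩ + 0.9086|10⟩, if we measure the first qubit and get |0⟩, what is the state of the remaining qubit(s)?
|0⟩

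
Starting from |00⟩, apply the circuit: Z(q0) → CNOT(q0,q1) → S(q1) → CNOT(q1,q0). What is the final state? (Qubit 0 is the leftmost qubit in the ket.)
|00⟩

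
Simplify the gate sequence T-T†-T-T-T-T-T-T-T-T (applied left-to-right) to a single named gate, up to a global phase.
I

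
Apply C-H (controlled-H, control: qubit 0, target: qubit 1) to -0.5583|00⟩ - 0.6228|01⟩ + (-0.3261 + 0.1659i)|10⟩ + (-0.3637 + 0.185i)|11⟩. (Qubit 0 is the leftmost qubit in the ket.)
-0.5583|00⟩ - 0.6228|01⟩ + (-0.4878 + 0.2481i)|10⟩ + (0.02659 - 0.01351i)|11⟩

C-H leaves the control-|0⟩ kets |00⟩, |01⟩ unchanged and applies H to qubit 1 on the control-|1⟩ pair (|10⟩, |11⟩).
H = [[1/√2, 1/√2], [1/√2, -1/√2]].
With a = amp(|10⟩) = (-0.3261 + 0.1659i) and b = amp(|11⟩) = (-0.3637 + 0.185i):
new amp(|10⟩) = (1/√2)·a + (1/√2)·b = (-0.4878 + 0.2481i)
new amp(|11⟩) = (1/√2)·a + (-1/√2)·b = (0.02659 - 0.01351i)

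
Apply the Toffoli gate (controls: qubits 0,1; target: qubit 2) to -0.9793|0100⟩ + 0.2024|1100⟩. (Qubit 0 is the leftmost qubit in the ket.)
-0.9793|0100⟩ + 0.2024|1110⟩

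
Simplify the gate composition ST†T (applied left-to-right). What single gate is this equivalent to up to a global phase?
S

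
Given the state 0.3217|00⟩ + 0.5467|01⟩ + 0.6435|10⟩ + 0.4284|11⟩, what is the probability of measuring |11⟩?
0.1835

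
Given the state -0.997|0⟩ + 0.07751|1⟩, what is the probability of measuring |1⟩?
0.006008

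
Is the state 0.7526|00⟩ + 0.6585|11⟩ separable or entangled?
Entangled

Writing the state as a|00⟩ + b|01⟩ + c|10⟩ + d|11⟩, it is a product state iff ad − bc = 0.
Here (a, b, c, d) = (0.7526, 0, 0, 0.6585): ad − bc = (0.7526)(0.6585) − (0)(0) = 0.4956 ≠ 0, so the state is entangled.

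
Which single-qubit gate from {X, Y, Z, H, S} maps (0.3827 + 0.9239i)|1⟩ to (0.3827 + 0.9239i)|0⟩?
X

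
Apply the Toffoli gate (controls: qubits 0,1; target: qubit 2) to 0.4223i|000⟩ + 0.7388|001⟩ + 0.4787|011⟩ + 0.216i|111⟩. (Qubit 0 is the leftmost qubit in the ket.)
0.4223i|000⟩ + 0.7388|001⟩ + 0.4787|011⟩ + 0.216i|110⟩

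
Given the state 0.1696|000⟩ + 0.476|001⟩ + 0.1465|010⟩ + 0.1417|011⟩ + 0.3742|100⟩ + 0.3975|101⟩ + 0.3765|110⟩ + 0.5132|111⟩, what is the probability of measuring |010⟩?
0.02146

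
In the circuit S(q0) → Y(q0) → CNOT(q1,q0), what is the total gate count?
3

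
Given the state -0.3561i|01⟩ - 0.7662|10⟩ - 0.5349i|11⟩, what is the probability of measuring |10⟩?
0.5871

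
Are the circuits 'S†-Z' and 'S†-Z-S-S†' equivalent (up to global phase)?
Yes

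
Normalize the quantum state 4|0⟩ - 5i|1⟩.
0.6247|0⟩ - 0.7809i|1⟩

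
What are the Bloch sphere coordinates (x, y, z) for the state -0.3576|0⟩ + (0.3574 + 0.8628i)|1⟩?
(-0.2556, -0.6171, -0.7443)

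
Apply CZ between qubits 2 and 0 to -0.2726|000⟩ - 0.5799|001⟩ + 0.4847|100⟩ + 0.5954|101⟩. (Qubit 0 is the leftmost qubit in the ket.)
-0.2726|000⟩ - 0.5799|001⟩ + 0.4847|100⟩ - 0.5954|101⟩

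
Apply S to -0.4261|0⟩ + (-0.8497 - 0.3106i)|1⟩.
-0.4261|0⟩ + (0.3106 - 0.8497i)|1⟩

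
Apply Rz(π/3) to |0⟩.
(0.866 - (1/2)i)|0⟩

Rz(π/3) = [[e^(−iθ/2), 0], [0, e^(iθ/2)]] with e^(±iθ/2) = cos(θ/2) ± i·sin(θ/2); θ = π/3, cos(θ/2) ≈ 0.866025, sin(θ/2) ≈ 0.5.
With a = amp(|0⟩) = 1 and b = amp(|1⟩) = 0:
new amp(|0⟩) = (0.866025 - 0.5i)·a = (0.866 - (1/2)i)
new amp(|1⟩) = (0.866025 + 0.5i)·b = 0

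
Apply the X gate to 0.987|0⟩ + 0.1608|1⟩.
0.1608|0⟩ + 0.987|1⟩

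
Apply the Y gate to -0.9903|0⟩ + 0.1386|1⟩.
-0.1386i|0⟩ - 0.9903i|1⟩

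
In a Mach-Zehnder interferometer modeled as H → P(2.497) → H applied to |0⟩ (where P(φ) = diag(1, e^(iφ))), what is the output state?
(0.1003 + 0.3004i)|0⟩ + (0.8997 - 0.3004i)|1⟩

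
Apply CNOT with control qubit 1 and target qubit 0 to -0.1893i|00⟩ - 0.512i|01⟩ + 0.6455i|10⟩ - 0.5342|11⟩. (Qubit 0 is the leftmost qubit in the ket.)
-0.1893i|00⟩ - 0.5342|01⟩ + 0.6455i|10⟩ - 0.512i|11⟩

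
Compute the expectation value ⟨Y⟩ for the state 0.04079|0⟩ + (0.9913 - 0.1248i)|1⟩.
-0.01018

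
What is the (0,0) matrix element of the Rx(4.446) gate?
-0.6069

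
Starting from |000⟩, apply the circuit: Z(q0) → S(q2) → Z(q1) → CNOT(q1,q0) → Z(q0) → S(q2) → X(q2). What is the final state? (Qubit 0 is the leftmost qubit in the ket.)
|001⟩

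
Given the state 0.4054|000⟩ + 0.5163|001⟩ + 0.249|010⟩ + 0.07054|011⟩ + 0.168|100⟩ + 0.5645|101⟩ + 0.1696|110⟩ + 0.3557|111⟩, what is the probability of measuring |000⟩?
0.1643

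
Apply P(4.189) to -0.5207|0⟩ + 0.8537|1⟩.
-0.5207|0⟩ + (-0.4267 - 0.7394i)|1⟩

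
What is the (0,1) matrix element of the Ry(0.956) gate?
-0.46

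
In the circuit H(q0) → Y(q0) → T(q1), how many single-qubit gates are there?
3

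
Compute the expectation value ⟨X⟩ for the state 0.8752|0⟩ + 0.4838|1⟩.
0.8468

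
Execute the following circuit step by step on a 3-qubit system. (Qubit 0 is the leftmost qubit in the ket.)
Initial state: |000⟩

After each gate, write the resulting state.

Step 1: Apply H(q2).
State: 1/√2|000⟩ + 1/√2|001⟩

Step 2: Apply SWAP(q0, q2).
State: 1/√2|000⟩ + 1/√2|100⟩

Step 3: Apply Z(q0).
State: 1/√2|000⟩ - 1/√2|100⟩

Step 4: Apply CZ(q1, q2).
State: 1/√2|000⟩ - 1/√2|100⟩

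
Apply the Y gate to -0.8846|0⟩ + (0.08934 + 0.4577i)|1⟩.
(0.4577 - 0.08934i)|0⟩ - 0.8846i|1⟩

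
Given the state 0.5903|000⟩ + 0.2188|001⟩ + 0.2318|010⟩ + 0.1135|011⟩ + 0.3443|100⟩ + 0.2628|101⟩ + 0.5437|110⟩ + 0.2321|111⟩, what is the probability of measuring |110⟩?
0.2956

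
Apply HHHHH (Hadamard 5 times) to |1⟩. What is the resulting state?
1/√2|0⟩ - 1/√2|1⟩

H² = I, so H^5 = H: a single Hadamard. With (a, b) = (0, 1), H gives ((a + b)/√2, (a − b)/√2) = (1/√2, -1/√2).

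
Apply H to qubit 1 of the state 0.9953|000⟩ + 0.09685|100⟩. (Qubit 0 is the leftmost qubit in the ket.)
0.7038|000⟩ + 0.7038|010⟩ + 0.06848|100⟩ + 0.06848|110⟩

H on qubit 1 mixes each pair of kets that differ only in qubit 1: amplitudes (a, b) of (|…0…⟩, |…1…⟩) become ((a + b)/√2, (a − b)/√2). Kets absent from the input have amplitude 0.
(|000⟩, |010⟩): (a, b) = (0.9953, 0) → (0.7038, 0.7038)
(|100⟩, |110⟩): (a, b) = (0.09685, 0) → (0.06848, 0.06848)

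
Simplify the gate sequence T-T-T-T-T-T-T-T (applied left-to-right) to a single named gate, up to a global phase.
I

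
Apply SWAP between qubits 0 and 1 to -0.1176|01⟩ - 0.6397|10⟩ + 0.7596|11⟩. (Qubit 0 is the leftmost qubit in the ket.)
-0.6397|01⟩ - 0.1176|10⟩ + 0.7596|11⟩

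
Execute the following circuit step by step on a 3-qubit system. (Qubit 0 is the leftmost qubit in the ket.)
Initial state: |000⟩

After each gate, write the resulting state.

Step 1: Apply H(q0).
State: 1/√2|000⟩ + 1/√2|100⟩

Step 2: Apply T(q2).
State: 1/√2|000⟩ + 1/√2|100⟩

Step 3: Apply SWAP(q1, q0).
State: 1/√2|000⟩ + 1/√2|010⟩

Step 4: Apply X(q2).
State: 1/√2|001⟩ + 1/√2|011⟩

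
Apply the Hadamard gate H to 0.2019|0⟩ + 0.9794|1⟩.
0.8353|0⟩ - 0.5498|1⟩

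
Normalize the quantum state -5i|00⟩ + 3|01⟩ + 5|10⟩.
-0.6509i|00⟩ + 0.3906|01⟩ + 0.6509|10⟩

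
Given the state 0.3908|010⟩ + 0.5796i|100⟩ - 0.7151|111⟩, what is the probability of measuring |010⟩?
0.1527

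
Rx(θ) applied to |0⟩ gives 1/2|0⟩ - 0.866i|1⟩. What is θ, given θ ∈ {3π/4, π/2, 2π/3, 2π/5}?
2π/3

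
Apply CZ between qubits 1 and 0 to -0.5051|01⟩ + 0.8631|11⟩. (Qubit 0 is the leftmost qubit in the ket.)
-0.5051|01⟩ - 0.8631|11⟩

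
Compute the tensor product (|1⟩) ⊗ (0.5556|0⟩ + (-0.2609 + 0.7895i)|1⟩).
0.5556|10⟩ + (-0.2609 + 0.7895i)|11⟩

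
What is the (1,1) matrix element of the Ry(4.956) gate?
-0.7878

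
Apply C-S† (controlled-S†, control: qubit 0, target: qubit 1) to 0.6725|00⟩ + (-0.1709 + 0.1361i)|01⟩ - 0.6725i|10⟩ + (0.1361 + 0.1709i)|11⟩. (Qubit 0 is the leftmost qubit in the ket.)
0.6725|00⟩ + (-0.1709 + 0.1361i)|01⟩ - 0.6725i|10⟩ + (0.1709 - 0.1361i)|11⟩

C-S† leaves the control-|0⟩ kets |00⟩, |01⟩ unchanged and applies S† to qubit 1 on the control-|1⟩ pair (|10⟩, |11⟩).
S† = [[1, 0], [0, -i]].
With a = amp(|10⟩) = -0.6725i and b = amp(|11⟩) = (0.1361 + 0.1709i):
new amp(|10⟩) = (1)·a = -0.6725i
new amp(|11⟩) = (-i)·b = (0.1709 - 0.1361i)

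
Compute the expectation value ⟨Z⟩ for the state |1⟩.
-1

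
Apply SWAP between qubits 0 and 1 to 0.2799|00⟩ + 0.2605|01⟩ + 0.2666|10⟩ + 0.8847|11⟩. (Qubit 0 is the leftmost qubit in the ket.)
0.2799|00⟩ + 0.2666|01⟩ + 0.2605|10⟩ + 0.8847|11⟩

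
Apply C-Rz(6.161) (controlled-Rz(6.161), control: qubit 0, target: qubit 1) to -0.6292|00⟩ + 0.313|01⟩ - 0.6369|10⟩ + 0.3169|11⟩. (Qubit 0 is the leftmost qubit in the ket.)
-0.6292|00⟩ + 0.313|01⟩ + (0.6357 + 0.03889i)|10⟩ + (-0.3163 + 0.01935i)|11⟩

C-Rz(6.161) leaves the control-|0⟩ kets |00⟩, |01⟩ unchanged and applies Rz(6.161) to qubit 1 on the control-|1⟩ pair (|10⟩, |11⟩).
Rz(6.161) = [[e^(−iθ/2), 0], [0, e^(iθ/2)]] with e^(±iθ/2) = cos(θ/2) ± i·sin(θ/2); θ = 6.161, cos(θ/2) ≈ -0.998134, sin(θ/2) ≈ 0.0610547.
With a = amp(|10⟩) = -0.6369 and b = amp(|11⟩) = 0.3169:
new amp(|10⟩) = (-0.998134 - 0.0610547i)·a = (0.6357 + 0.03889i)
new amp(|11⟩) = (-0.998134 + 0.0610547i)·b = (-0.3163 + 0.01935i)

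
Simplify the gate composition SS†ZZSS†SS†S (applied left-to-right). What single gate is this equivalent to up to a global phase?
S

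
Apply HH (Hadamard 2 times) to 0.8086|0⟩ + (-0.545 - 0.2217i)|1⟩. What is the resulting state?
0.8086|0⟩ + (-0.545 - 0.2217i)|1⟩

H² = I, so an even number of Hadamards cancels: H^2 = I and the state is unchanged.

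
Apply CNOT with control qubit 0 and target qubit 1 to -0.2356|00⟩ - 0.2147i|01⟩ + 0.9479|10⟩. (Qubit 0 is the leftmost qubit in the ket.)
-0.2356|00⟩ - 0.2147i|01⟩ + 0.9479|11⟩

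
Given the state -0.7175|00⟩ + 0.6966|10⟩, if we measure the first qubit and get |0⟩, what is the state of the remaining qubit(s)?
-|0⟩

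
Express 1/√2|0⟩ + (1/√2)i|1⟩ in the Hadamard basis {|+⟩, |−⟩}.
(1/2 + (1/2)i)|+⟩ + (1/2 - (1/2)i)|−⟩

With |ψ⟩ = α|0⟩ + β|1⟩, the Hadamard-basis coefficients are ⟨+|ψ⟩ = (α + β)/√2 and ⟨−|ψ⟩ = (α − β)/√2.
Here α = 1/√2, β = (1/√2)i: (α + β)/√2 = (1/2 + (1/2)i), (α − β)/√2 = (1/2 - (1/2)i).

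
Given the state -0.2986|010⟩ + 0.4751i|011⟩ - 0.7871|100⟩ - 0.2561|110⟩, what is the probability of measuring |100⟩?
0.6195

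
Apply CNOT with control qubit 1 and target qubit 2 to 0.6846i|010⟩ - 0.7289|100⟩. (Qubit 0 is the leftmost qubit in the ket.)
0.6846i|011⟩ - 0.7289|100⟩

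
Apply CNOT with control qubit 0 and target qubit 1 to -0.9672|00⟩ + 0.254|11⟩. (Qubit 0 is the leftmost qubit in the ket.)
-0.9672|00⟩ + 0.254|10⟩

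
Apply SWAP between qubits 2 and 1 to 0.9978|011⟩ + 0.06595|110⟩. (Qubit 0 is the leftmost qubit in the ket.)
0.9978|011⟩ + 0.06595|101⟩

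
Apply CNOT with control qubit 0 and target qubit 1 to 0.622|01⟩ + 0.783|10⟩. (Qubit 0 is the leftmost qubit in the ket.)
0.622|01⟩ + 0.783|11⟩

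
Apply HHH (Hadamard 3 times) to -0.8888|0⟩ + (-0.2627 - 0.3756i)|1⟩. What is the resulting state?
(-0.8142 - 0.2656i)|0⟩ + (-0.4427 + 0.2656i)|1⟩

H² = I, so H^3 = H: a single Hadamard. With (a, b) = (-0.8888, (-0.2627 - 0.3756i)), H gives ((a + b)/√2, (a − b)/√2) = ((-0.8142 - 0.2656i), (-0.4427 + 0.2656i)).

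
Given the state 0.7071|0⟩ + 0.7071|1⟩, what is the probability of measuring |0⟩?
0.5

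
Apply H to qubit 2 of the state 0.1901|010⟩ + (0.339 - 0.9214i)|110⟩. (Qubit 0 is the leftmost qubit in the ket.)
0.1344|010⟩ + 0.1344|011⟩ + (0.2397 - 0.6515i)|110⟩ + (0.2397 - 0.6515i)|111⟩

H on qubit 2 mixes each pair of kets that differ only in qubit 2: amplitudes (a, b) of (|…0…⟩, |…1…⟩) become ((a + b)/√2, (a − b)/√2). Kets absent from the input have amplitude 0.
(|010⟩, |011⟩): (a, b) = (0.1901, 0) → (0.1344, 0.1344)
(|110⟩, |111⟩): (a, b) = ((0.339 - 0.9214i), 0) → ((0.2397 - 0.6515i), (0.2397 - 0.6515i))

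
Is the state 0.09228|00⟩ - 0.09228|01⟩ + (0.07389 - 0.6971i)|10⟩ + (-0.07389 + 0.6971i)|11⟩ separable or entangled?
Separable

Writing the state as a|00⟩ + b|01⟩ + c|10⟩ + d|11⟩, it is a product state iff ad − bc = 0.
Here (a, b, c, d) = (0.09228, -0.09228, (0.07389 - 0.6971i), (-0.07389 + 0.6971i)): ad − bc = (0.09228)(-0.07389 + 0.6971i) − (-0.09228)(0.07389 - 0.6971i) = 0, so the state is separable.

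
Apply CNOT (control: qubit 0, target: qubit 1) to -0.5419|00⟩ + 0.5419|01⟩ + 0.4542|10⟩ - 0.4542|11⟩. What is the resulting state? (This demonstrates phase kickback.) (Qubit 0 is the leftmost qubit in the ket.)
-0.5419|00⟩ + 0.5419|01⟩ - 0.4542|10⟩ + 0.4542|11⟩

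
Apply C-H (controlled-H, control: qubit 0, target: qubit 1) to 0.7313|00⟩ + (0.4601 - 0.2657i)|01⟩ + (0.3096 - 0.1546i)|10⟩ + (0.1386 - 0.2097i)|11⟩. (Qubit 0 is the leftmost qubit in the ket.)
0.7313|00⟩ + (0.4601 - 0.2657i)|01⟩ + (0.3169 - 0.2576i)|10⟩ + (0.1209 + 0.03896i)|11⟩

C-H leaves the control-|0⟩ kets |00⟩, |01⟩ unchanged and applies H to qubit 1 on the control-|1⟩ pair (|10⟩, |11⟩).
H = [[1/√2, 1/√2], [1/√2, -1/√2]].
With a = amp(|10⟩) = (0.3096 - 0.1546i) and b = amp(|11⟩) = (0.1386 - 0.2097i):
new amp(|10⟩) = (1/√2)·a + (1/√2)·b = (0.3169 - 0.2576i)
new amp(|11⟩) = (1/√2)·a + (-1/√2)·b = (0.1209 + 0.03896i)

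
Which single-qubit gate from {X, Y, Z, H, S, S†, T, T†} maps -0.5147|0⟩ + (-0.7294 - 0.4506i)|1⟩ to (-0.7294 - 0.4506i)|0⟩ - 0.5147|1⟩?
X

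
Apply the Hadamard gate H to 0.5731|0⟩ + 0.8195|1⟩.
0.9847|0⟩ - 0.1742|1⟩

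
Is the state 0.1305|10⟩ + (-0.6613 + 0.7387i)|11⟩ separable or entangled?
Separable

Writing the state as a|00⟩ + b|01⟩ + c|10⟩ + d|11⟩, it is a product state iff ad − bc = 0.
Here (a, b, c, d) = (0, 0, 0.1305, (-0.6613 + 0.7387i)): ad − bc = (0)(-0.6613 + 0.7387i) − (0)(0.1305) = 0, so the state is separable.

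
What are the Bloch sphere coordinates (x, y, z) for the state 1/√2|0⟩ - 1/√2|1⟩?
(-1, 0, 0)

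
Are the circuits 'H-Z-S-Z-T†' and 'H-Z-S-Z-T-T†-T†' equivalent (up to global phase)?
Yes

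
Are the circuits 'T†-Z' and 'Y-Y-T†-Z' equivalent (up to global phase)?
Yes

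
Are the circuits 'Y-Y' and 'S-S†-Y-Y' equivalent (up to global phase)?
Yes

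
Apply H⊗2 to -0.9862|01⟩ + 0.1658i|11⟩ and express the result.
(-0.4931 + 0.0829i)|00⟩ + (0.4931 - 0.0829i)|01⟩ + (-0.4931 - 0.0829i)|10⟩ + (0.4931 + 0.0829i)|11⟩

H⊗2 gives amp(|y⟩) = (1/2) Σ_x (−1)^(x·y) amp(|x⟩), where x·y is the number of positions in which both x and y have a 1.
|00⟩: (-0.9862 + 0.1658i)/2 = (-0.4931 + 0.0829i)
|01⟩: (0.9862 - 0.1658i)/2 = (0.4931 - 0.0829i)
|10⟩: (-0.9862 - 0.1658i)/2 = (-0.4931 - 0.0829i)
|11⟩: (0.9862 + 0.1658i)/2 = (0.4931 + 0.0829i)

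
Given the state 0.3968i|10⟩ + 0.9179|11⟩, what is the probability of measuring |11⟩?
0.8425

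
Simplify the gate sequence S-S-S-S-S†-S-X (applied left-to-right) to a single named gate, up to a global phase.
X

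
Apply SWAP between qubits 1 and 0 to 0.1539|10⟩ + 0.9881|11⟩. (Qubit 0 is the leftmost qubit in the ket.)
0.1539|01⟩ + 0.9881|11⟩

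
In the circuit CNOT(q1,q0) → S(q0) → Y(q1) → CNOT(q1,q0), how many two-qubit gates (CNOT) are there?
2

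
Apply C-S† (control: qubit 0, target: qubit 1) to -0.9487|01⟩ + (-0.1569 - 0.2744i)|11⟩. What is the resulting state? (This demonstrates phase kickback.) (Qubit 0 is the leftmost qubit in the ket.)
-0.9487|01⟩ + (-0.2744 + 0.1569i)|11⟩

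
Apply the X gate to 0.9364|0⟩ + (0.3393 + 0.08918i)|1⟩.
(0.3393 + 0.08918i)|0⟩ + 0.9364|1⟩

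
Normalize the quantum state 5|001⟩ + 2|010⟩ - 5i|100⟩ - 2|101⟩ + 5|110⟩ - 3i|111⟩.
0.5213|001⟩ + 0.2085|010⟩ - 0.5213i|100⟩ - 0.2085|101⟩ + 0.5213|110⟩ - 0.3128i|111⟩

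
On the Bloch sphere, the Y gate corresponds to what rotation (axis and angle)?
Rotation by π around the y-axis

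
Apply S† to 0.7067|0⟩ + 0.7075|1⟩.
0.7067|0⟩ - 0.7075i|1⟩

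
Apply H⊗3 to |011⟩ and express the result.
1/√8|000⟩ - 1/√8|001⟩ - 1/√8|010⟩ + 1/√8|011⟩ + 1/√8|100⟩ - 1/√8|101⟩ - 1/√8|110⟩ + 1/√8|111⟩

H⊗3 gives amp(|y⟩) = (1/2√2) Σ_x (−1)^(x·y) amp(|x⟩), where x·y is the number of positions in which both x and y have a 1.
|000⟩: (1)/(2√2) = 1/√8
|001⟩: (-1)/(2√2) = -1/√8
|010⟩: (-1)/(2√2) = -1/√8
|011⟩: (1)/(2√2) = 1/√8
|100⟩: (1)/(2√2) = 1/√8
|101⟩: (-1)/(2√2) = -1/√8
|110⟩: (-1)/(2√2) = -1/√8
|111⟩: (1)/(2√2) = 1/√8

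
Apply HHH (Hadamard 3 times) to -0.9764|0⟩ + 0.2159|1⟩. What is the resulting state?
-0.5378|0⟩ - 0.8431|1⟩

H² = I, so H^3 = H: a single Hadamard. With (a, b) = (-0.9764, 0.2159), H gives ((a + b)/√2, (a − b)/√2) = (-0.5378, -0.8431).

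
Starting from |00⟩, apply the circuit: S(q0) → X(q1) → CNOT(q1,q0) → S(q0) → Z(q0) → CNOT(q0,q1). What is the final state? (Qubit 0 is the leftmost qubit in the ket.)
-i|10⟩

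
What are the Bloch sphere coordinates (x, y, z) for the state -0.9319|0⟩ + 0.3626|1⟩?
(-0.6758, 0, 0.737)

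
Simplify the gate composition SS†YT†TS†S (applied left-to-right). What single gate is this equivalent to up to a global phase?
Y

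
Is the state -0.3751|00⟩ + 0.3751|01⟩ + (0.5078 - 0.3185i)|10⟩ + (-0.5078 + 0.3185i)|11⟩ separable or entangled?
Separable

Writing the state as a|00⟩ + b|01⟩ + c|10⟩ + d|11⟩, it is a product state iff ad − bc = 0.
Here (a, b, c, d) = (-0.3751, 0.3751, (0.5078 - 0.3185i), (-0.5078 + 0.3185i)): ad − bc = (-0.3751)(-0.5078 + 0.3185i) − (0.3751)(0.5078 - 0.3185i) = 0, so the state is separable.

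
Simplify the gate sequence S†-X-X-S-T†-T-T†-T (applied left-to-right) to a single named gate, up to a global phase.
I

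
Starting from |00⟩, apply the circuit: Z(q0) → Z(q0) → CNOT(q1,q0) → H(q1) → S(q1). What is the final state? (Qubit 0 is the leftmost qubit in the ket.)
1/√2|00⟩ + (1/√2)i|01⟩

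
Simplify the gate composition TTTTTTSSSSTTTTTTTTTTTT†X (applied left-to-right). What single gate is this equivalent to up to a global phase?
X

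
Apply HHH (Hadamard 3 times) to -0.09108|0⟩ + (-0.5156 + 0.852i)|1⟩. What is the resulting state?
(-0.429 + 0.6025i)|0⟩ + (0.3002 - 0.6025i)|1⟩

H² = I, so H^3 = H: a single Hadamard. With (a, b) = (-0.09108, (-0.5156 + 0.852i)), H gives ((a + b)/√2, (a − b)/√2) = ((-0.429 + 0.6025i), (0.3002 - 0.6025i)).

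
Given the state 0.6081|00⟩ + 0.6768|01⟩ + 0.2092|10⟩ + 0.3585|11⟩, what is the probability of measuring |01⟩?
0.4581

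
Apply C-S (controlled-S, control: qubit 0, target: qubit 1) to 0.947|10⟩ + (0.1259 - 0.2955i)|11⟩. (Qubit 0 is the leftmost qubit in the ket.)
0.947|10⟩ + (0.2955 + 0.1259i)|11⟩

C-S leaves the control-|0⟩ kets |00⟩, |01⟩ unchanged and applies S to qubit 1 on the control-|1⟩ pair (|10⟩, |11⟩).
S = [[1, 0], [0, i]].
With a = amp(|10⟩) = 0.947 and b = amp(|11⟩) = (0.1259 - 0.2955i):
new amp(|10⟩) = (1)·a = 0.947
new amp(|11⟩) = (i)·b = (0.2955 + 0.1259i)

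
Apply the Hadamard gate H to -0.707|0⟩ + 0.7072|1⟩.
0.0001414|0⟩ - |1⟩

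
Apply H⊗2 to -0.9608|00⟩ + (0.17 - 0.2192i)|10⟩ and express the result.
(-0.3954 - 0.1096i)|00⟩ + (-0.3954 - 0.1096i)|01⟩ + (-0.5654 + 0.1096i)|10⟩ + (-0.5654 + 0.1096i)|11⟩

H⊗2 gives amp(|y⟩) = (1/2) Σ_x (−1)^(x·y) amp(|x⟩), where x·y is the number of positions in which both x and y have a 1.
|00⟩: (-0.9608 + (0.17 - 0.2192i))/2 = (-0.3954 - 0.1096i)
|01⟩: (-0.9608 + (0.17 - 0.2192i))/2 = (-0.3954 - 0.1096i)
|10⟩: (-0.9608 - (0.17 - 0.2192i))/2 = (-0.5654 + 0.1096i)
|11⟩: (-0.9608 - (0.17 - 0.2192i))/2 = (-0.5654 + 0.1096i)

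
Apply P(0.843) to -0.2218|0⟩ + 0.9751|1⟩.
-0.2218|0⟩ + (0.6487 + 0.7281i)|1⟩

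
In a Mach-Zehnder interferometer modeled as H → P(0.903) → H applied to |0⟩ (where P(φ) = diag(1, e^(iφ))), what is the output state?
(0.8096 + 0.3926i)|0⟩ + (0.1904 - 0.3926i)|1⟩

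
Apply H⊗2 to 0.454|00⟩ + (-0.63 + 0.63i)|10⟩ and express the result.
(-0.088 + 0.315i)|00⟩ + (-0.088 + 0.315i)|01⟩ + (0.542 - 0.315i)|10⟩ + (0.542 - 0.315i)|11⟩

H⊗2 gives amp(|y⟩) = (1/2) Σ_x (−1)^(x·y) amp(|x⟩), where x·y is the number of positions in which both x and y have a 1.
|00⟩: (0.454 + (-0.63 + 0.63i))/2 = (-0.088 + 0.315i)
|01⟩: (0.454 + (-0.63 + 0.63i))/2 = (-0.088 + 0.315i)
|10⟩: (0.454 - (-0.63 + 0.63i))/2 = (0.542 - 0.315i)
|11⟩: (0.454 - (-0.63 + 0.63i))/2 = (0.542 - 0.315i)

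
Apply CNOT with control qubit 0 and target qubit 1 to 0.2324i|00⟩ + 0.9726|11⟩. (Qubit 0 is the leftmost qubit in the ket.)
0.2324i|00⟩ + 0.9726|10⟩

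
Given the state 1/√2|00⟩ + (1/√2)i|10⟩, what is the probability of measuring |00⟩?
1/2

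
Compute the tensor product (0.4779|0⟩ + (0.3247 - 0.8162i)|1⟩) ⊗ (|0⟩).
0.4779|00⟩ + (0.3247 - 0.8162i)|10⟩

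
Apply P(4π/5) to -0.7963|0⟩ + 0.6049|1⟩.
-0.7963|0⟩ + (-0.4894 + 0.3556i)|1⟩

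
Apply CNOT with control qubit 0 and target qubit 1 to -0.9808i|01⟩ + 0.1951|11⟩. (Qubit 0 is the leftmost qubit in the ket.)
-0.9808i|01⟩ + 0.1951|10⟩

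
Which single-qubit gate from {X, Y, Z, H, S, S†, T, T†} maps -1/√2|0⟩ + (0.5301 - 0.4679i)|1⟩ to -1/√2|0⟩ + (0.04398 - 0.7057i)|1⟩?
T†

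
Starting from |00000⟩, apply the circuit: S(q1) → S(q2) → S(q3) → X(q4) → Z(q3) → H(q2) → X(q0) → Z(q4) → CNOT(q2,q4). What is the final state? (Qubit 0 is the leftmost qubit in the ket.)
-1/√2|10001⟩ - 1/√2|10100⟩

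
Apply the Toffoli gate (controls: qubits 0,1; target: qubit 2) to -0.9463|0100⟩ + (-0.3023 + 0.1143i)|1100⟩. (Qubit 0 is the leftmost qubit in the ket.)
-0.9463|0100⟩ + (-0.3023 + 0.1143i)|1110⟩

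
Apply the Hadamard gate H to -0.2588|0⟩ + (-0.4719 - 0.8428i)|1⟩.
(-0.5167 - 0.5959i)|0⟩ + (0.1507 + 0.5959i)|1⟩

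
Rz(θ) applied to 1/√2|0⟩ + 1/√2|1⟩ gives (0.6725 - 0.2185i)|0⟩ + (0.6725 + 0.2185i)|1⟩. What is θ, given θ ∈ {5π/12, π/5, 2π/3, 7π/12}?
π/5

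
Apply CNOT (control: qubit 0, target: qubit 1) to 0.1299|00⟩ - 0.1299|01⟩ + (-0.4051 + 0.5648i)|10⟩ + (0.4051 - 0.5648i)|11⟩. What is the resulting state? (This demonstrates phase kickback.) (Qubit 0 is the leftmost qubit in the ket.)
0.1299|00⟩ - 0.1299|01⟩ + (0.4051 - 0.5648i)|10⟩ + (-0.4051 + 0.5648i)|11⟩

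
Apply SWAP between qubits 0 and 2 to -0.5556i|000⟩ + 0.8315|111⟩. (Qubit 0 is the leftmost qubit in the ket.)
-0.5556i|000⟩ + 0.8315|111⟩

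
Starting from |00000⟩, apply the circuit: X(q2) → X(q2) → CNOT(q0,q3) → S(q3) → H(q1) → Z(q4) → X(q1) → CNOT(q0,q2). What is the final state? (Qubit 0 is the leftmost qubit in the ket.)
1/√2|00000⟩ + 1/√2|01000⟩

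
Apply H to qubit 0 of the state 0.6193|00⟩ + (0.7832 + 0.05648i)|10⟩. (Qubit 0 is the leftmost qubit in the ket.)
(0.9917 + 0.03994i)|00⟩ + (-0.1159 - 0.03994i)|10⟩

H on qubit 0 mixes each pair of kets that differ only in qubit 0: amplitudes (a, b) of (|…0…⟩, |…1…⟩) become ((a + b)/√2, (a − b)/√2). Kets absent from the input have amplitude 0.
(|00⟩, |10⟩): (a, b) = (0.6193, (0.7832 + 0.05648i)) → ((0.9917 + 0.03994i), (-0.1159 - 0.03994i))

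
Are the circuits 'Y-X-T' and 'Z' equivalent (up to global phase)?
No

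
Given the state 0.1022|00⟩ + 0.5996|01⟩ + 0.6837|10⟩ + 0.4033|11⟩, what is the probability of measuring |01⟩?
0.3595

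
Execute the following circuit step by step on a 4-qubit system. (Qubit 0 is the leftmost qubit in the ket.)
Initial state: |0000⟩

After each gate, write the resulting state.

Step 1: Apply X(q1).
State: |0100⟩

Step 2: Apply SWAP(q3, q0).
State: |0100⟩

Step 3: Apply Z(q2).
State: |0100⟩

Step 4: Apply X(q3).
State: |0101⟩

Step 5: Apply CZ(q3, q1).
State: -|0101⟩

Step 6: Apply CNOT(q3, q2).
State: -|0111⟩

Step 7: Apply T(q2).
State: (-1/√2 - (1/√2)i)|0111⟩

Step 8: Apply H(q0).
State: (-1/2 - (1/2)i)|0111⟩ + (-1/2 - (1/2)i)|1111⟩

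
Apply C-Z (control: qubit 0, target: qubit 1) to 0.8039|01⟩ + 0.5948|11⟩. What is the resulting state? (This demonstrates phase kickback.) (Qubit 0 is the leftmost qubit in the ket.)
0.8039|01⟩ - 0.5948|11⟩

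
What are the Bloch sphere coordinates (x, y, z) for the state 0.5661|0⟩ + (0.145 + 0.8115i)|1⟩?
(0.1642, 0.9188, -0.3591)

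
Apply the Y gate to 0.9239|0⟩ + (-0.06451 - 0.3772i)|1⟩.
(-0.3772 + 0.06451i)|0⟩ + 0.9239i|1⟩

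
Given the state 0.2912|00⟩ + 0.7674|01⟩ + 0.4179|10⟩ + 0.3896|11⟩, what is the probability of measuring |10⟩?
0.1746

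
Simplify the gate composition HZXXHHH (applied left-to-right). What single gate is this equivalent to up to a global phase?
X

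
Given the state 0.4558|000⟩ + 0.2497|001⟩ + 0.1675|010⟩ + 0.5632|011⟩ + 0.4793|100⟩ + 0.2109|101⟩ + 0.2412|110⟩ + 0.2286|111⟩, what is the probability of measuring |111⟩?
0.05226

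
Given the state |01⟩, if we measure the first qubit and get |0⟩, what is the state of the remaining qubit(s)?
|1⟩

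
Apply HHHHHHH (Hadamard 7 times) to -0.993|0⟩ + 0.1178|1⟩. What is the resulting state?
-0.6189|0⟩ - 0.7855|1⟩

H² = I, so H^7 = H: a single Hadamard. With (a, b) = (-0.993, 0.1178), H gives ((a + b)/√2, (a − b)/√2) = (-0.6189, -0.7855).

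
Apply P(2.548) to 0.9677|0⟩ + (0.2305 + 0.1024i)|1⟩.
0.9677|0⟩ + (-0.2483 + 0.04405i)|1⟩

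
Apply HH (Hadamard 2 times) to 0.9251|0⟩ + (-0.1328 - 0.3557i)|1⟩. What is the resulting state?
0.9251|0⟩ + (-0.1328 - 0.3557i)|1⟩

H² = I, so an even number of Hadamards cancels: H^2 = I and the state is unchanged.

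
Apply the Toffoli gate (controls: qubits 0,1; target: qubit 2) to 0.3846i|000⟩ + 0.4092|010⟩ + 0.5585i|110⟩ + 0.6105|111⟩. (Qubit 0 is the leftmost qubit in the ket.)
0.3846i|000⟩ + 0.4092|010⟩ + 0.6105|110⟩ + 0.5585i|111⟩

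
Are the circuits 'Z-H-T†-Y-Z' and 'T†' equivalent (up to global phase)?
No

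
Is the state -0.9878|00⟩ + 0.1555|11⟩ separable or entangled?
Entangled

Writing the state as a|00⟩ + b|01⟩ + c|10⟩ + d|11⟩, it is a product state iff ad − bc = 0.
Here (a, b, c, d) = (-0.9878, 0, 0, 0.1555): ad − bc = (-0.9878)(0.1555) − (0)(0) = -0.1536 ≠ 0, so the state is entangled.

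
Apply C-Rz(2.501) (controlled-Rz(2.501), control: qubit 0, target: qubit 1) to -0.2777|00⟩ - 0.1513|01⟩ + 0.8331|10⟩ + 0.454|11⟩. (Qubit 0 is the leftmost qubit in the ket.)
-0.2777|00⟩ - 0.1513|01⟩ + (0.2623 - 0.7907i)|10⟩ + (0.1429 + 0.4309i)|11⟩

C-Rz(2.501) leaves the control-|0⟩ kets |00⟩, |01⟩ unchanged and applies Rz(2.501) to qubit 1 on the control-|1⟩ pair (|10⟩, |11⟩).
Rz(2.501) = [[e^(−iθ/2), 0], [0, e^(iθ/2)]] with e^(±iθ/2) = cos(θ/2) ± i·sin(θ/2); θ = 2.501, cos(θ/2) ≈ 0.314848, sin(θ/2) ≈ 0.949142.
With a = amp(|10⟩) = 0.8331 and b = amp(|11⟩) = 0.454:
new amp(|10⟩) = (0.314848 - 0.949142i)·a = (0.2623 - 0.7907i)
new amp(|11⟩) = (0.314848 + 0.949142i)·b = (0.1429 + 0.4309i)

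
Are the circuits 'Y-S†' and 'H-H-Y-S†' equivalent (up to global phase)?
Yes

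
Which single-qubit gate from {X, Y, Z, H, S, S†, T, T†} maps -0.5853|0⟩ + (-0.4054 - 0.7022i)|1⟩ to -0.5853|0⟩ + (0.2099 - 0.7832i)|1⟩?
T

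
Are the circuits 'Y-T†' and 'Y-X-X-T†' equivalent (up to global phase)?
Yes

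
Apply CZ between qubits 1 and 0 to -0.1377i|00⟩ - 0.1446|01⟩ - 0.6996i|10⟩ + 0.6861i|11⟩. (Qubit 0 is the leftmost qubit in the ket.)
-0.1377i|00⟩ - 0.1446|01⟩ - 0.6996i|10⟩ - 0.6861i|11⟩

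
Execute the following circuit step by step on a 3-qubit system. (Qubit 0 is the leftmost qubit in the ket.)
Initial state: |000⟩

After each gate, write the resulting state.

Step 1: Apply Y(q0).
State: i|100⟩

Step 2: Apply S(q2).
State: i|100⟩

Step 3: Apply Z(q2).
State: i|100⟩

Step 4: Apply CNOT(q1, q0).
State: i|100⟩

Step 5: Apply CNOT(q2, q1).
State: i|100⟩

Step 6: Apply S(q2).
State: i|100⟩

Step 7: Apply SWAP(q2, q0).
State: i|001⟩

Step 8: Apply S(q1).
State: i|001⟩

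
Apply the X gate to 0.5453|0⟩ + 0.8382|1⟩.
0.8382|0⟩ + 0.5453|1⟩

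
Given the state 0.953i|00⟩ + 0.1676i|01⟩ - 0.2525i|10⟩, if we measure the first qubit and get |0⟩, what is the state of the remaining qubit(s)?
0.9849i|0⟩ + 0.1732i|1⟩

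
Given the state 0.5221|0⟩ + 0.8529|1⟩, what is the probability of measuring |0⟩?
0.2726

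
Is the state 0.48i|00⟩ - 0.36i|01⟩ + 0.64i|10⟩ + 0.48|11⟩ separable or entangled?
Entangled

Writing the state as a|00⟩ + b|01⟩ + c|10⟩ + d|11⟩, it is a product state iff ad − bc = 0.
Here (a, b, c, d) = (0.48i, -0.36i, 0.64i, 0.48): ad − bc = (0.48i)(0.48) − (-0.36i)(0.64i) = (-0.2304 + 0.2304i) ≠ 0, so the state is entangled.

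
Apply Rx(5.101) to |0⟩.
-0.8303|0⟩ - 0.5573i|1⟩

Rx(5.101) = [[cos(θ/2), −i·sin(θ/2)], [−i·sin(θ/2), cos(θ/2)]]; θ = 5.101, cos(θ/2) ≈ -0.830332, sin(θ/2) ≈ 0.557269.
With a = amp(|0⟩) = 1 and b = amp(|1⟩) = 0:
new amp(|0⟩) = (-0.830332)·a + (-0.557269i)·b = -0.8303
new amp(|1⟩) = (-0.557269i)·a + (-0.830332)·b = -0.5573i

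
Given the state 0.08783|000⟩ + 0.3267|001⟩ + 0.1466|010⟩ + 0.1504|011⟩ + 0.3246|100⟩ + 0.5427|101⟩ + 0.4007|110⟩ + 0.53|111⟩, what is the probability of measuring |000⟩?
0.007714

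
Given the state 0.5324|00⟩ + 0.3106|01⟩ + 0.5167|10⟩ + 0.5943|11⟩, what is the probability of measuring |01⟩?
0.09647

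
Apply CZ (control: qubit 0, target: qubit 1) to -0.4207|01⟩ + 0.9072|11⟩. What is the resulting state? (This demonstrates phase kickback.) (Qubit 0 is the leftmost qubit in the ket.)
-0.4207|01⟩ - 0.9072|11⟩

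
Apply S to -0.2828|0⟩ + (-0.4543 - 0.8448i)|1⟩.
-0.2828|0⟩ + (0.8448 - 0.4543i)|1⟩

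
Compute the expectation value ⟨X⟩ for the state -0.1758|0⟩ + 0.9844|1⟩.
-0.3461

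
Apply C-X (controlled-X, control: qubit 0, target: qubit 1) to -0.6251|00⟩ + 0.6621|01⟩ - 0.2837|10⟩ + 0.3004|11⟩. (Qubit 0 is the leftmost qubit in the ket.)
-0.6251|00⟩ + 0.6621|01⟩ + 0.3004|10⟩ - 0.2837|11⟩

C-X leaves the control-|0⟩ kets |00⟩, |01⟩ unchanged and applies X to qubit 1 on the control-|1⟩ pair (|10⟩, |11⟩).
X = [[0, 1], [1, 0]].
With a = amp(|10⟩) = -0.2837 and b = amp(|11⟩) = 0.3004:
new amp(|10⟩) = (1)·b = 0.3004
new amp(|11⟩) = (1)·a = -0.2837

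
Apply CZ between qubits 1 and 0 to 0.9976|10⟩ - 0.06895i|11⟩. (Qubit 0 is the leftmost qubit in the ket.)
0.9976|10⟩ + 0.06895i|11⟩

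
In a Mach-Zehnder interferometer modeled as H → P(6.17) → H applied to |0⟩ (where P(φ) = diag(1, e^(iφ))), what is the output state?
(0.9968 - 0.05647i)|0⟩ + (0.003199 + 0.05647i)|1⟩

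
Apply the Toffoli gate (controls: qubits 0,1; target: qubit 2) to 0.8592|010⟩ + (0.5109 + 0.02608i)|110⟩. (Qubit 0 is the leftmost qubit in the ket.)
0.8592|010⟩ + (0.5109 + 0.02608i)|111⟩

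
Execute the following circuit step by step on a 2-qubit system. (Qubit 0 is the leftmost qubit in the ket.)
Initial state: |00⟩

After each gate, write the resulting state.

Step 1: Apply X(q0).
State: |10⟩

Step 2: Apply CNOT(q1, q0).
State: |10⟩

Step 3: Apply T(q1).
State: |10⟩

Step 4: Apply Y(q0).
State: -i|00⟩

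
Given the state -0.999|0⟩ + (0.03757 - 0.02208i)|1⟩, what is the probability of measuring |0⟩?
0.998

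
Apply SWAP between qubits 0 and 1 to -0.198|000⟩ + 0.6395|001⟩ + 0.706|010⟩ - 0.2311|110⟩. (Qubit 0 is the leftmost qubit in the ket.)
-0.198|000⟩ + 0.6395|001⟩ + 0.706|100⟩ - 0.2311|110⟩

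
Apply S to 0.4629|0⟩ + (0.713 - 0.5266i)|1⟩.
0.4629|0⟩ + (0.5266 + 0.713i)|1⟩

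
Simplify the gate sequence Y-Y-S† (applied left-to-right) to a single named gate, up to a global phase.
S†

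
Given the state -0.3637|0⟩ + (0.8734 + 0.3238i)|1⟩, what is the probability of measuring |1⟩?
0.8677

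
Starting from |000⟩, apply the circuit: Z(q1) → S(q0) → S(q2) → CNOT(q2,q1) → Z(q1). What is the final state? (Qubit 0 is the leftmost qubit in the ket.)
|000⟩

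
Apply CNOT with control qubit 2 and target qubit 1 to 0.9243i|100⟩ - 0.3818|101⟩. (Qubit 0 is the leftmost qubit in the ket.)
0.9243i|100⟩ - 0.3818|111⟩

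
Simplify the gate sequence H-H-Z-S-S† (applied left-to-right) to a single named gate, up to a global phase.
Z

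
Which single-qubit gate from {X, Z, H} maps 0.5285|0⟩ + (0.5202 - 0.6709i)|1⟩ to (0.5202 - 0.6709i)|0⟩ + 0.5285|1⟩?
X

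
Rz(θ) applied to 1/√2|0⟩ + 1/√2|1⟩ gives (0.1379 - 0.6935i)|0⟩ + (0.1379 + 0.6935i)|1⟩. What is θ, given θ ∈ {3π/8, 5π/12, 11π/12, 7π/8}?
7π/8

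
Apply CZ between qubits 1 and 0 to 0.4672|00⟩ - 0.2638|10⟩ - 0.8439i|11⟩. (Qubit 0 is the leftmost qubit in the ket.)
0.4672|00⟩ - 0.2638|10⟩ + 0.8439i|11⟩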